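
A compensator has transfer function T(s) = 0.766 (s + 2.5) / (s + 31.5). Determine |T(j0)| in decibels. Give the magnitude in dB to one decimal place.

T(0) = 0.766 × 2.5 / 31.5 = 0.060794
20 log₁₀(0.060794) = -24.32 dB

-24.3 dB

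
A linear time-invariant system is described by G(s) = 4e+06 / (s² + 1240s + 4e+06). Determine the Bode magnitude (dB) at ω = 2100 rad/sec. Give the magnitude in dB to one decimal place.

|(j2100)² + 1240(j2100) + 4e+06| = |-4.1e+05 + j2.604e+06| = 2.636e+06
|G(j2100)| = 4e+06 / 2.636e+06 = 1.5174
20 log₁₀(1.5174) = 3.62 dB

3.6 dB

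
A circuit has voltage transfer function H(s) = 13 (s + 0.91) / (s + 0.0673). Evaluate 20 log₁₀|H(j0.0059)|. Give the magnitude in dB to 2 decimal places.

|j0.0059 + 0.91| = √(0.0059² + 0.91²) = 0.91
|j0.0059 + 0.0673| = √(0.0059² + 0.0673²) = 0.06756
|H(j0.0059)| = 13 × 0.91 / 0.06756 = 175.11
20 log₁₀(175.11) = 44.866 dB

44.87 dB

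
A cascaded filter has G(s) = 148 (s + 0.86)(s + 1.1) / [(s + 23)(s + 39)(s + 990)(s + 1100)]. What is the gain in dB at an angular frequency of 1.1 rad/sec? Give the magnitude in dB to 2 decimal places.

-129.67 dB

|j1.1 + 0.86| = √(1.1² + 0.86²) = 1.396
|j1.1 + 1.1| = √(1.1² + 1.1²) = 1.556
|j1.1 + 23| = √(1.1² + 23²) = 23.03
|j1.1 + 39| = √(1.1² + 39²) = 39.02
|j1.1 + 990| = √(1.1² + 990²) = 990
|j1.1 + 1100| = √(1.1² + 1100²) = 1100
|G(j1.1)| = 148 × 1.396 × 1.556 / (23.03 × 39.02 × 990 × 1100) = 3.2859e-07
20 log₁₀(3.2859e-07) = -129.667 dB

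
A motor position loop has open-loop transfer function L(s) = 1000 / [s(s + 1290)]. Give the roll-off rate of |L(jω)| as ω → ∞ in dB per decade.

-40 dB/decade

With 0 zeros and 2 poles, the high-frequency asymptotic slope is 20 × (0 − 2) = -40 dB/decade.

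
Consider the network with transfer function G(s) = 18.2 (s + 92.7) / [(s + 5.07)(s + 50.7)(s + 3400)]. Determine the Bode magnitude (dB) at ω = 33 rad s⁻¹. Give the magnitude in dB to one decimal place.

|j33 + 92.7| = √(33² + 92.7²) = 98.4
|j33 + 5.07| = √(33² + 5.07²) = 33.39
|j33 + 50.7| = √(33² + 50.7²) = 60.49
|j33 + 3400| = √(33² + 3400²) = 3400
|G(j33)| = 18.2 × 98.4 / (33.39 × 60.49 × 3400) = 0.00026078
20 log₁₀(0.00026078) = -71.67 dB

-71.7 dB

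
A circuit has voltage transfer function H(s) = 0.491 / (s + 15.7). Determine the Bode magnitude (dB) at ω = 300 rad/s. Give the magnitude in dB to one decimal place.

|j300 + 15.7| = √(300² + 15.7²) = 300.4
|H(j300)| = 0.491 / 300.4 = 0.0016344
20 log₁₀(0.0016344) = -55.73 dB

-55.7 dB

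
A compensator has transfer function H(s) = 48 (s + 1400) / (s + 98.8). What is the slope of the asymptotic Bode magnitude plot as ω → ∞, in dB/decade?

With 1 zero and 1 pole, the high-frequency asymptotic slope is 20 × (1 − 1) = 0 dB/decade.

0 dB/decade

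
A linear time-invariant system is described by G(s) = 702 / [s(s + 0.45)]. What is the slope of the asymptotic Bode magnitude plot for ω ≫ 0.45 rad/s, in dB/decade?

With 0 zeros and 2 poles, the high-frequency asymptotic slope is 20 × (0 − 2) = -40 dB/decade.

-40 dB/decade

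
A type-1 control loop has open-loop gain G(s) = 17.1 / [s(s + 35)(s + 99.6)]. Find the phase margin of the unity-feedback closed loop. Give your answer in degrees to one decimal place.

90.0°

Gain crossover: |G(jω)| = 1 at ω ≈ 0.00491 rad/s.
∠G(j0.00491) = −90° − arctan(0.00491/35) − arctan(0.00491/99.6) ≈ -90.01°
PM = 180° + (-90.01°) = 89.99°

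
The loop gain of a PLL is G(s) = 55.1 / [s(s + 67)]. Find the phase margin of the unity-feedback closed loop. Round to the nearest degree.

89°

Gain crossover: |G(jω)| = 1 at ω ≈ 0.822 rad/sec.
∠G(j0.822) = −90° − arctan(0.822/67) ≈ -90.70°
PM = 180° + (-90.70°) = 89.30°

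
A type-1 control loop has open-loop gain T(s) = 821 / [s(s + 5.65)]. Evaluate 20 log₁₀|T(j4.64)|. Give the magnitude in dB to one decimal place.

|j4.64 + 5.65| = √(4.64² + 5.65²) = 7.311
|j4.64| = 4.64
|T(j4.64)| = 821 / (7.311 × 4.64) = 24.202
20 log₁₀(24.202) = 27.68 dB

27.7 dB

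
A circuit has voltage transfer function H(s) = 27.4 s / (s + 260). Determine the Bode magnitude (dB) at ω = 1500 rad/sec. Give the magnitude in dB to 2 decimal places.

|j1500| = 1500
|j1500 + 260| = √(1500² + 260²) = 1522
|H(j1500)| = 27.4 × 1500 / 1522 = 26.997
20 log₁₀(26.997) = 28.626 dB

28.63 dB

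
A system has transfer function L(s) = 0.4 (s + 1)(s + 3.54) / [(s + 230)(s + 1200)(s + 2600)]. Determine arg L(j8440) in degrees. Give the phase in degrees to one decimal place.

∠(j8440 + 1) = arctan(8440/1) = 89.99°
∠(j8440 + 3.54) = arctan(8440/3.54) = 89.98°
∠(j8440 + 230) = arctan(8440/230) = 88.44°
∠(j8440 + 1200) = arctan(8440/1200) = 81.91°
∠(j8440 + 2600) = arctan(8440/2600) = 72.88°
∠L(j8440) = 89.99° + 89.98° − (88.44° + 81.91° + 72.88°) = -63.26°

-63.3°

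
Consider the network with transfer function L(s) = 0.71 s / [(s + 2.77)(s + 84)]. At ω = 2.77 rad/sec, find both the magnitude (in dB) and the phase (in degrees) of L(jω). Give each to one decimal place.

|j2.77| = 2.77
|j2.77 + 2.77| = √(2.77² + 2.77²) = 3.917
|j2.77 + 84| = √(2.77² + 84²) = 84.05
|L(j2.77)| = 0.71 × 2.77 / (3.917 × 84.05) = 0.0059735
20 log₁₀(0.0059735) = -44.48 dB
∠(j2.77) = 90.00°
∠(j2.77 + 2.77) = arctan(2.77/2.77) = 45.00°
∠(j2.77 + 84) = arctan(2.77/84) = 1.89°
∠L(j2.77) = 90.00° − (45.00° + 1.89°) = 43.11°

|L| = -44.5 dB, ∠L = 43.1°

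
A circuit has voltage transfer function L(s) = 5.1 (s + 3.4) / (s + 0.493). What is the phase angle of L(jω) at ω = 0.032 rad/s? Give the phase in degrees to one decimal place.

∠(j0.032 + 3.4) = arctan(0.032/3.4) = 0.54°
∠(j0.032 + 0.493) = arctan(0.032/0.493) = 3.71°
∠L(j0.032) = 0.54° − 3.71° = -3.17°

-3.2°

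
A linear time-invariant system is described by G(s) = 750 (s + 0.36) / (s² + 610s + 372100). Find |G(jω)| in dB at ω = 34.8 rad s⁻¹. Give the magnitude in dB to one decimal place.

-23.1 dB

|j34.8 + 0.36| = √(34.8² + 0.36²) = 34.8
|(j34.8)² + 610(j34.8) + 372100| = |3.7089e+05 + j21228| = 3.715e+05
|G(j34.8)| = 750 × 34.8 / 3.715e+05 = 0.07026
20 log₁₀(0.07026) = -23.07 dB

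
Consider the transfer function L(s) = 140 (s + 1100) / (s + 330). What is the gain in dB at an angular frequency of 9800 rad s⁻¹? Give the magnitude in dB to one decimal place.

43.0 dB

|j9800 + 1100| = √(9800² + 1100²) = 9862
|j9800 + 330| = √(9800² + 330²) = 9806
|L(j9800)| = 140 × 9862 / 9806 = 140.8
20 log₁₀(140.8) = 42.97 dB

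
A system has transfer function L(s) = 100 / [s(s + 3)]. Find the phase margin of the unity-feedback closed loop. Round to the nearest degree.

17°

Gain crossover: |L(jω)| = 1 at ω ≈ 9.78 rad/sec.
∠L(j9.78) = −90° − arctan(9.78/3) ≈ -162.94°
PM = 180° + (-162.94°) = 17.06°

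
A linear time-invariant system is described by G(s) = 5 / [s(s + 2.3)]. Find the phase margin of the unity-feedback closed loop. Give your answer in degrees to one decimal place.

53.0°

Gain crossover: |G(jω)| = 1 at ω ≈ 1.74 rad s⁻¹.
∠G(j1.74) = −90° − arctan(1.74/2.3) ≈ -127.03°
PM = 180° + (-127.03°) = 52.97°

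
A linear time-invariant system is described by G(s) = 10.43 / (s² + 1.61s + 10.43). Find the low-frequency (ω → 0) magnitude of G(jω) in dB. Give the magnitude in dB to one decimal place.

G(0) = 10.43 / 10.43 = 1
20 log₁₀(1) = 0.00 dB

0.0 dB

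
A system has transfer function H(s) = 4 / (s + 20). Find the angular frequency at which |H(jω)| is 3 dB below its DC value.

For a single-pole low-pass, the −3 dB point is at the pole: ω = 20 rad s⁻¹.

20 rad s⁻¹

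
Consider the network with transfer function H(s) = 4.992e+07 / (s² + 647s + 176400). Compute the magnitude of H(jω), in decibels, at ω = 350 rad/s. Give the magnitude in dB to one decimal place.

46.6 dB

|(j350)² + 647(j350) + 176400| = |53900 + j2.2645e+05| = 2.328e+05
|H(j350)| = 4.992e+07 / 2.328e+05 = 214.45
20 log₁₀(214.45) = 46.63 dB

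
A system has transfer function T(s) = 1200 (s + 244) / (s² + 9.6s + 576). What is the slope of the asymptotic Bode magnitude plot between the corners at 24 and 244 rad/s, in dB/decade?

In this band the factors already past their corner are: complex pole pair at ωₙ ≈ 24; net slope = -40 dB/decade.

-40 dB/decade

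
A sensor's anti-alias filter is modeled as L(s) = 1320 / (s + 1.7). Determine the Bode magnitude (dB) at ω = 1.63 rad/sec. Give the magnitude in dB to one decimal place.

55.0 dB

|j1.63 + 1.7| = √(1.63² + 1.7²) = 2.355
|L(j1.63)| = 1320 / 2.355 = 560.47
20 log₁₀(560.47) = 54.97 dB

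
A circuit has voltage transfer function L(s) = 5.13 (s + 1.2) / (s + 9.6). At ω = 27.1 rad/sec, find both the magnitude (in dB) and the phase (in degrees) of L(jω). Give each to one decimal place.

|L| = 13.7 dB, ∠L = 17.0°

|j27.1 + 1.2| = √(27.1² + 1.2²) = 27.13
|j27.1 + 9.6| = √(27.1² + 9.6²) = 28.75
|L(j27.1)| = 5.13 × 27.13 / 28.75 = 4.8403
20 log₁₀(4.8403) = 13.70 dB
∠(j27.1 + 1.2) = arctan(27.1/1.2) = 87.46°
∠(j27.1 + 9.6) = arctan(27.1/9.6) = 70.49°
∠L(j27.1) = 87.46° − 70.49° = 16.97°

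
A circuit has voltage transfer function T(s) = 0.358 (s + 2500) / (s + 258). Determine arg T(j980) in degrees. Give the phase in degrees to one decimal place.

-53.8°

∠(j980 + 2500) = arctan(980/2500) = 21.41°
∠(j980 + 258) = arctan(980/258) = 75.25°
∠T(j980) = 21.41° − 75.25° = -53.85°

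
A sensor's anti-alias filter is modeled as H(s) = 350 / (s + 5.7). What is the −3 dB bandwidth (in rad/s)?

5.7 rad/s

For a single-pole low-pass, the −3 dB point is at the pole: ω = 5.7 rad/s.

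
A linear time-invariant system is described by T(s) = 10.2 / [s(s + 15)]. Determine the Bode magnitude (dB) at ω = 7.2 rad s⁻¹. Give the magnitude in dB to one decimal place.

|j7.2 + 15| = √(7.2² + 15²) = 16.64
|j7.2| = 7.2
|T(j7.2)| = 10.2 / (16.64 × 7.2) = 0.085144
20 log₁₀(0.085144) = -21.40 dB

-21.4 dB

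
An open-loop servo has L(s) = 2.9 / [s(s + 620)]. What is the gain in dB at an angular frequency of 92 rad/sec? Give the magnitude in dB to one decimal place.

-86.0 dB

|j92 + 620| = √(92² + 620²) = 626.8
|j92| = 92
|L(j92)| = 2.9 / (626.8 × 92) = 5.0291e-05
20 log₁₀(5.0291e-05) = -85.97 dB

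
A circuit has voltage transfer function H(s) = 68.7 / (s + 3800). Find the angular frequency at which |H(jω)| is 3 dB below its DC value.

For a single-pole low-pass, the −3 dB point is at the pole: ω = 3800 rad s⁻¹.

3800 rad s⁻¹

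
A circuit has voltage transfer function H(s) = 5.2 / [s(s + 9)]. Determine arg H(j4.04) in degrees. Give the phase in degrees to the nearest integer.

-114°

∠(j4.04 + 9) = arctan(4.04/9) = 24.17°
∠(j4.04) = 90.00°
∠H(j4.04) = − (24.17° + 90.00°) = -114.17°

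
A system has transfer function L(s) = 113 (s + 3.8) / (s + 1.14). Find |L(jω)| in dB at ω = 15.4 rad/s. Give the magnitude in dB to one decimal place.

|j15.4 + 3.8| = √(15.4² + 3.8²) = 15.86
|j15.4 + 1.14| = √(15.4² + 1.14²) = 15.44
|L(j15.4)| = 113 × 15.86 / 15.44 = 116.07
20 log₁₀(116.07) = 41.29 dB

41.3 dB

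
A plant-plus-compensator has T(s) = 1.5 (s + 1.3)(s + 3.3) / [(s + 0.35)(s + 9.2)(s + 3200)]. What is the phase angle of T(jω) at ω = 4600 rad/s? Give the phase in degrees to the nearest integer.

∠(j4600 + 1.3) = arctan(4600/1.3) = 89.98°
∠(j4600 + 3.3) = arctan(4600/3.3) = 89.96°
∠(j4600 + 0.35) = arctan(4600/0.35) = 90.00°
∠(j4600 + 9.2) = arctan(4600/9.2) = 89.89°
∠(j4600 + 3200) = arctan(4600/3200) = 55.18°
∠T(j4600) = 89.98° + 89.96° − (90.00° + 89.89° + 55.18°) = -55.11°

-55°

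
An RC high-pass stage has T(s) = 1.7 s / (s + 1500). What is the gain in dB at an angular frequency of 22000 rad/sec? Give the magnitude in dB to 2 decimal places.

|j22000| = 2.2e+04
|j22000 + 1500| = √(22000² + 1500²) = 2.205e+04
|T(j22000)| = 1.7 × 2.2e+04 / 2.205e+04 = 1.6961
20 log₁₀(1.6961) = 4.589 dB

4.59 dB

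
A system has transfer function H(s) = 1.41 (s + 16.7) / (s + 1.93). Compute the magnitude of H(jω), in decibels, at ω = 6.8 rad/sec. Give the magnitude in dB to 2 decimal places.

11.12 dB

|j6.8 + 16.7| = √(6.8² + 16.7²) = 18.03
|j6.8 + 1.93| = √(6.8² + 1.93²) = 7.069
|H(j6.8)| = 1.41 × 18.03 / 7.069 = 3.5968
20 log₁₀(3.5968) = 11.118 dB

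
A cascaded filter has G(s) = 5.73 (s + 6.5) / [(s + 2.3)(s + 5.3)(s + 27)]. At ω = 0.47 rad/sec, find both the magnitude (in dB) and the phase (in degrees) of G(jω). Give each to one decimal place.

|j0.47 + 6.5| = √(0.47² + 6.5²) = 6.517
|j0.47 + 2.3| = √(0.47² + 2.3²) = 2.348
|j0.47 + 5.3| = √(0.47² + 5.3²) = 5.321
|j0.47 + 27| = √(0.47² + 27²) = 27
|G(j0.47)| = 5.73 × 6.517 / (2.348 × 5.321 × 27) = 0.11071
20 log₁₀(0.11071) = -19.12 dB
∠(j0.47 + 6.5) = arctan(0.47/6.5) = 4.14°
∠(j0.47 + 2.3) = arctan(0.47/2.3) = 11.55°
∠(j0.47 + 5.3) = arctan(0.47/5.3) = 5.07°
∠(j0.47 + 27) = arctan(0.47/27) = 1.00°
∠G(j0.47) = 4.14° − (11.55° + 5.07° + 1.00°) = -13.48°

|G| = -19.1 dB, ∠G = -13.5°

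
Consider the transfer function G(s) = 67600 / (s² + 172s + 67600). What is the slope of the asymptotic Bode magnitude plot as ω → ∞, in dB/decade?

-40 dB/decade

With 0 zeros and 2 poles, the high-frequency asymptotic slope is 20 × (0 − 2) = -40 dB/decade.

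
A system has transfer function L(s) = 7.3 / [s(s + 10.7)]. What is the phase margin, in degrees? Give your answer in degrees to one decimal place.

Gain crossover: |L(jω)| = 1 at ω ≈ 0.681 rad/sec.
∠L(j0.681) = −90° − arctan(0.681/10.7) ≈ -93.64°
PM = 180° + (-93.64°) = 86.36°

86.4 deg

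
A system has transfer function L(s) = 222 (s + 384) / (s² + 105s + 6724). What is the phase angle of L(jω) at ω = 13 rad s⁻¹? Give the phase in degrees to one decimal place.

∠(j13 + 384) = arctan(13/384) = 1.94°
∠[(j13)² + 105(j13) + 6724] = ∠[6555 + j1365] = 11.76°
∠L(j13) = 1.94° − 11.76° = -9.82°

-9.8°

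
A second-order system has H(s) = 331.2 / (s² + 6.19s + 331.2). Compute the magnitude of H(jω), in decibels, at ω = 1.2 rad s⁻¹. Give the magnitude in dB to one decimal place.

0.0 dB

|(j1.2)² + 6.19(j1.2) + 331.2| = |329.76 + j7.428| = 329.8
|H(j1.2)| = 331.2 / 329.8 = 1.0041
20 log₁₀(1.0041) = 0.04 dB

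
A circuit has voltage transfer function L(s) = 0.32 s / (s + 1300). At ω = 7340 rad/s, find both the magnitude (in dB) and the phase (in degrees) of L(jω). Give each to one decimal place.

|j7340| = 7340
|j7340 + 1300| = √(7340² + 1300²) = 7454
|L(j7340)| = 0.32 × 7340 / 7454 = 0.3151
20 log₁₀(0.3151) = -10.03 dB
∠(j7340) = 90.00°
∠(j7340 + 1300) = arctan(7340/1300) = 79.96°
∠L(j7340) = 90.00° − 79.96° = 10.04°

|L| = -10.0 dB, ∠L = 10.0 deg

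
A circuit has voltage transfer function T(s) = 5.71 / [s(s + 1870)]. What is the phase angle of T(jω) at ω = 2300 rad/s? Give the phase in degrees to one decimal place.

-140.9°

∠(j2300 + 1870) = arctan(2300/1870) = 50.89°
∠(j2300) = 90.00°
∠T(j2300) = − (50.89° + 90.00°) = -140.89°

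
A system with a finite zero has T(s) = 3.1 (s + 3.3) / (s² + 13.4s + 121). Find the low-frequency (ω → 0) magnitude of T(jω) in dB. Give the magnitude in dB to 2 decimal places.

T(0) = 3.1 × 3.3 / 121 = 0.084545
20 log₁₀(0.084545) = -21.458 dB

-21.46 dB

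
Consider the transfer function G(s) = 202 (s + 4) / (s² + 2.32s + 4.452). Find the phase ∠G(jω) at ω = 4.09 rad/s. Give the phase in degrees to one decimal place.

∠(j4.09 + 4) = arctan(4.09/4) = 45.64°
∠[(j4.09)² + 2.32(j4.09) + 4.452] = ∠[-12.276 + j9.4888] = 142.30°
∠G(j4.09) = 45.64° − 142.30° = -96.66°

-96.7°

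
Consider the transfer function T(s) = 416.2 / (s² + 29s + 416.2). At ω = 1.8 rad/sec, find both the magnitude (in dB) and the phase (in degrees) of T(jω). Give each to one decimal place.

|T| = -0.0 dB, ∠T = -7.2°

|(j1.8)² + 29(j1.8) + 416.2| = |412.96 + j52.2| = 416.2
|T(j1.8)| = 416.2 / 416.2 = 0.99989
20 log₁₀(0.99989) = -0.00 dB
∠[(j1.8)² + 29(j1.8) + 416.2] = ∠[412.96 + j52.2] = 7.20°
∠T(j1.8) = −7.20° = -7.20°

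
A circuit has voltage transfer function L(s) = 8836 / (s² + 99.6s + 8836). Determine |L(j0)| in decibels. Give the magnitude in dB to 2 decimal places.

0.00 dB

L(0) = 8836 / 8836 = 1
20 log₁₀(1) = 0.000 dB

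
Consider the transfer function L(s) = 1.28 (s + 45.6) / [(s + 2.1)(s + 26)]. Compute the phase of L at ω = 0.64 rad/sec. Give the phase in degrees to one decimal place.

-17.6°

∠(j0.64 + 45.6) = arctan(0.64/45.6) = 0.80°
∠(j0.64 + 2.1) = arctan(0.64/2.1) = 16.95°
∠(j0.64 + 26) = arctan(0.64/26) = 1.41°
∠L(j0.64) = 0.80° − (16.95° + 1.41°) = -17.56°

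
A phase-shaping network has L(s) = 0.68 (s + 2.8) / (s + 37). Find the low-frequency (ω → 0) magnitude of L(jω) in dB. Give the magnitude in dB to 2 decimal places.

L(0) = 0.68 × 2.8 / 37 = 0.051459
20 log₁₀(0.051459) = -25.771 dB

-25.77 dB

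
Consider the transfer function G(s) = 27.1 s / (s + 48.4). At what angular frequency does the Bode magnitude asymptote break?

48.4 rad/s

The single real pole at s = −48.4 gives a corner at ω = 48.4 rad/s.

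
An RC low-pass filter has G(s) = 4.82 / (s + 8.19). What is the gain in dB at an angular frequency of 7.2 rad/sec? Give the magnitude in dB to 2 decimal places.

-7.09 dB

|j7.2 + 8.19| = √(7.2² + 8.19²) = 10.9
|G(j7.2)| = 4.82 / 10.9 = 0.442
20 log₁₀(0.442) = -7.091 dB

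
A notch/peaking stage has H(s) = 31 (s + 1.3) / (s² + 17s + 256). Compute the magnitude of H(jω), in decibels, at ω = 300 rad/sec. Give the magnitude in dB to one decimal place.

-19.7 dB

|j300 + 1.3| = √(300² + 1.3²) = 300
|(j300)² + 17(j300) + 256| = |-89744 + j5100| = 8.989e+04
|H(j300)| = 31 × 300 / 8.989e+04 = 0.10346
20 log₁₀(0.10346) = -19.70 dB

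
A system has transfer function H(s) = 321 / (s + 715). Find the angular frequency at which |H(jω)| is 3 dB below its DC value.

715 rad/s

For a single-pole low-pass, the −3 dB point is at the pole: ω = 715 rad/s.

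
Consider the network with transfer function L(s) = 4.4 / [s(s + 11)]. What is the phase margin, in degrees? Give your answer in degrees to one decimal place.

Gain crossover: |L(jω)| = 1 at ω ≈ 0.4 rad s⁻¹.
∠L(j0.4) = −90° − arctan(0.4/11) ≈ -92.08°
PM = 180° + (-92.08°) = 87.92°

87.9 deg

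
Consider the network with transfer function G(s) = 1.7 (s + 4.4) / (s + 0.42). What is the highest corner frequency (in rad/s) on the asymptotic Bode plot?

Break frequencies occur at each pole and zero magnitude: 0.42 rad/s, 4.4 rad/s.
The highest is 4.4 rad/s.

4.4 rad/s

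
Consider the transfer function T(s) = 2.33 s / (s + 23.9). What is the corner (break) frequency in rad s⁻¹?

23.9 rad s⁻¹

The single real pole at s = −23.9 gives a corner at ω = 23.9 rad s⁻¹.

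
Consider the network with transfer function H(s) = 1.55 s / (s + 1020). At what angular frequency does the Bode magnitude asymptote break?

1020 rad/s

The single real pole at s = −1020 gives a corner at ω = 1020 rad/s.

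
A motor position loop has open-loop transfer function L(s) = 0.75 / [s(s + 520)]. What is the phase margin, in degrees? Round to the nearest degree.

90 deg

Gain crossover: |L(jω)| = 1 at ω ≈ 0.00144 rad/s.
∠L(j0.00144) = −90° − arctan(0.00144/520) ≈ -90.00°
PM = 180° + (-90.00°) = 90.00°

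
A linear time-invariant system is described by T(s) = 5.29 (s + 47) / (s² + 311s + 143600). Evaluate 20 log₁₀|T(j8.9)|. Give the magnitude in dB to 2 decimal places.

-55.08 dB

|j8.9 + 47| = √(8.9² + 47²) = 47.84
|(j8.9)² + 311(j8.9) + 143600| = |1.4352e+05 + j2767.9| = 1.435e+05
|T(j8.9)| = 5.29 × 47.84 / 1.435e+05 = 0.0017628
20 log₁₀(0.0017628) = -55.076 dB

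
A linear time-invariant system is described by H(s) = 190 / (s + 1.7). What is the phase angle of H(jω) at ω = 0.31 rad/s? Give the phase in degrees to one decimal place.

-10.3 deg

∠(j0.31 + 1.7) = arctan(0.31/1.7) = 10.33°
∠H(j0.31) = −10.33° = -10.33°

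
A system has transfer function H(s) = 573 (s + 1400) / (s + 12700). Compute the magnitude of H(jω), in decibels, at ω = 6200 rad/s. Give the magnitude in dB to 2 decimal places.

48.22 dB

|j6200 + 1400| = √(6200² + 1400²) = 6356
|j6200 + 12700| = √(6200² + 12700²) = 1.413e+04
|H(j6200)| = 573 × 6356 / 1.413e+04 = 257.71
20 log₁₀(257.71) = 48.222 dB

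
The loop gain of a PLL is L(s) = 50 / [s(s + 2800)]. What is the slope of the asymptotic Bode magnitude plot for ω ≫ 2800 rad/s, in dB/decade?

-40 dB/decade

With 0 zeros and 2 poles, the high-frequency asymptotic slope is 20 × (0 − 2) = -40 dB/decade.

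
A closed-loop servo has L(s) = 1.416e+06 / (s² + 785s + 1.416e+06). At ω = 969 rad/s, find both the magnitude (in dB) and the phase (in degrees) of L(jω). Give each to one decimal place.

|L| = 4.0 dB, ∠L = -57.9 deg

|(j969)² + 785(j969) + 1.416e+06| = |4.7704e+05 + j7.6066e+05| = 8.979e+05
|L(j969)| = 1.416e+06 / 8.979e+05 = 1.5771
20 log₁₀(1.5771) = 3.96 dB
∠[(j969)² + 785(j969) + 1.416e+06] = ∠[4.7704e+05 + j7.6066e+05] = 57.91°
∠L(j969) = −57.91° = -57.91°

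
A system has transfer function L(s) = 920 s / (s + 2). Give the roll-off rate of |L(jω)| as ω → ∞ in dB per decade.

With 1 zero and 1 pole, the high-frequency asymptotic slope is 20 × (1 − 1) = 0 dB/decade.

0 dB/decade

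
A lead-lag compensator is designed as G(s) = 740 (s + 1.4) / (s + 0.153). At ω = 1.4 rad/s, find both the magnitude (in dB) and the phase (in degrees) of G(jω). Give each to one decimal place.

|j1.4 + 1.4| = √(1.4² + 1.4²) = 1.98
|j1.4 + 0.153| = √(1.4² + 0.153²) = 1.408
|G(j1.4)| = 740 × 1.98 / 1.408 = 1040.3
20 log₁₀(1040.3) = 60.34 dB
∠(j1.4 + 1.4) = arctan(1.4/1.4) = 45.00°
∠(j1.4 + 0.153) = arctan(1.4/0.153) = 83.76°
∠G(j1.4) = 45.00° − 83.76° = -38.76°

|G| = 60.3 dB, ∠G = -38.8°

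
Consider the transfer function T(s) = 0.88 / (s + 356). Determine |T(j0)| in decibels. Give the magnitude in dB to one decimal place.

T(0) = 0.88 / 356 = 0.0024719
20 log₁₀(0.0024719) = -52.14 dB

-52.1 dB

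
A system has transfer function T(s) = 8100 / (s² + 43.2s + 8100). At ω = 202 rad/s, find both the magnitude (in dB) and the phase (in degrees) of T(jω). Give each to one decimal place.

|T| = -12.4 dB, ∠T = -165.1°

|(j202)² + 43.2(j202) + 8100| = |-32704 + j8726.4| = 3.385e+04
|T(j202)| = 8100 / 3.385e+04 = 0.2393
20 log₁₀(0.2393) = -12.42 dB
∠[(j202)² + 43.2(j202) + 8100] = ∠[-32704 + j8726.4] = 165.06°
∠T(j202) = −165.06° = -165.06°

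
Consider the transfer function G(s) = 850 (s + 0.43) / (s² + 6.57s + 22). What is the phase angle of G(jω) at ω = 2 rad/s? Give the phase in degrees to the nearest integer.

∠(j2 + 0.43) = arctan(2/0.43) = 77.87°
∠[(j2)² + 6.57(j2) + 22] = ∠[18 + j13.14] = 36.13°
∠G(j2) = 77.87° − 36.13° = 41.74°

42°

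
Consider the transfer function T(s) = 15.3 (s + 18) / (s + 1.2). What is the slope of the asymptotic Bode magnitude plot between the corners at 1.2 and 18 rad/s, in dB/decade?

In this band the factors already past their corner are: pole at 1.2; net slope = -20 dB/decade.

-20 dB/decade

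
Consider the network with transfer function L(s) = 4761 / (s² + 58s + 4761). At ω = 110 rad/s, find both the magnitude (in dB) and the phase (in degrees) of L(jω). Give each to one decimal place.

|L| = -6.2 dB, ∠L = -139.0°

|(j110)² + 58(j110) + 4761| = |-7339 + j6380| = 9724
|L(j110)| = 4761 / 9724 = 0.48959
20 log₁₀(0.48959) = -6.20 dB
∠[(j110)² + 58(j110) + 4761] = ∠[-7339 + j6380] = 139.00°
∠L(j110) = −139.00° = -139.00°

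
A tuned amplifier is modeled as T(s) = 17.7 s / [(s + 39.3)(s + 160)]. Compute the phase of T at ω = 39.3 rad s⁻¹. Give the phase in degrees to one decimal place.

31.2 deg

∠(j39.3) = 90.00°
∠(j39.3 + 39.3) = arctan(39.3/39.3) = 45.00°
∠(j39.3 + 160) = arctan(39.3/160) = 13.80°
∠T(j39.3) = 90.00° − (45.00° + 13.80°) = 31.20°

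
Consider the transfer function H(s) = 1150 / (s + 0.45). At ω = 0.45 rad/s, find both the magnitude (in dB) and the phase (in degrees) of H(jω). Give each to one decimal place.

|H| = 65.1 dB, ∠H = -45.0°

|j0.45 + 0.45| = √(0.45² + 0.45²) = 0.6364
|H(j0.45)| = 1150 / 0.6364 = 1807.1
20 log₁₀(1807.1) = 65.14 dB
∠(j0.45 + 0.45) = arctan(0.45/0.45) = 45.00°
∠H(j0.45) = −45.00° = -45.00°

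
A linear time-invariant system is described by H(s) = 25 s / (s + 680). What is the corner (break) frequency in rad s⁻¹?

The single real pole at s = −680 gives a corner at ω = 680 rad s⁻¹.

680 rad s⁻¹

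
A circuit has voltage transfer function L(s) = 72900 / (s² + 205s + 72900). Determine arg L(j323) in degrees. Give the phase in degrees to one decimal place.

∠[(j323)² + 205(j323) + 72900] = ∠[-31429 + j66215] = 115.39°
∠L(j323) = −115.39° = -115.39°

-115.4°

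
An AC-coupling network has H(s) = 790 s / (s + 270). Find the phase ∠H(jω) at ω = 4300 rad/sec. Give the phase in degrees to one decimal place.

3.6°

∠(j4300) = 90.00°
∠(j4300 + 270) = arctan(4300/270) = 86.41°
∠H(j4300) = 90.00° − 86.41° = 3.59°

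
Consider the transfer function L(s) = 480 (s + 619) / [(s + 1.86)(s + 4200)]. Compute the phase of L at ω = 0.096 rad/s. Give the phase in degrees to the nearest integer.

-3 deg

∠(j0.096 + 619) = arctan(0.096/619) = 0.01°
∠(j0.096 + 1.86) = arctan(0.096/1.86) = 2.95°
∠(j0.096 + 4200) = arctan(0.096/4200) = 0.00°
∠L(j0.096) = 0.01° − (2.95° + 0.00°) = -2.95°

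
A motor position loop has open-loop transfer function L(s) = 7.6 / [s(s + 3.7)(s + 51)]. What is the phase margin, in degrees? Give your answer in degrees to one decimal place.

Gain crossover: |L(jω)| = 1 at ω ≈ 0.0403 rad/sec.
∠L(j0.0403) = −90° − arctan(0.0403/3.7) − arctan(0.0403/51) ≈ -90.67°
PM = 180° + (-90.67°) = 89.33°

89.3°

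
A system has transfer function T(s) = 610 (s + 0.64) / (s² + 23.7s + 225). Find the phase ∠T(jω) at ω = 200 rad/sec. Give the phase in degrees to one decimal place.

∠(j200 + 0.64) = arctan(200/0.64) = 89.82°
∠[(j200)² + 23.7(j200) + 225] = ∠[-39775 + j4740] = 173.20°
∠T(j200) = 89.82° − 173.20° = -83.39°

-83.4°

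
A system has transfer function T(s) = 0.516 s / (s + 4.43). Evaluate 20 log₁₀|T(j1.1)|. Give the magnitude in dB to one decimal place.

|j1.1| = 1.1
|j1.1 + 4.43| = √(1.1² + 4.43²) = 4.565
|T(j1.1)| = 0.516 × 1.1 / 4.565 = 0.12435
20 log₁₀(0.12435) = -18.11 dB

-18.1 dB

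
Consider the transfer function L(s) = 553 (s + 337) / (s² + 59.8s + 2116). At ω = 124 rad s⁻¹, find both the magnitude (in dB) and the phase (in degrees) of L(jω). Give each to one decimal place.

|j124 + 337| = √(124² + 337²) = 359.1
|(j124)² + 59.8(j124) + 2116| = |-13260 + j7415.2| = 1.519e+04
|L(j124)| = 553 × 359.1 / 1.519e+04 = 13.071
20 log₁₀(13.071) = 22.33 dB
∠(j124 + 337) = arctan(124/337) = 20.20°
∠[(j124)² + 59.8(j124) + 2116] = ∠[-13260 + j7415.2] = 150.79°
∠L(j124) = 20.20° − 150.79° = -130.58°

|L| = 22.3 dB, ∠L = -130.6°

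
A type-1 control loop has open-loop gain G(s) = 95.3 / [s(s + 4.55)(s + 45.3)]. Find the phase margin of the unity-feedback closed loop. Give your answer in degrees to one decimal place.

Gain crossover: |G(jω)| = 1 at ω ≈ 0.46 rad/sec.
∠G(j0.46) = −90° − arctan(0.46/4.55) − arctan(0.46/45.3) ≈ -96.35°
PM = 180° + (-96.35°) = 83.65°

83.6°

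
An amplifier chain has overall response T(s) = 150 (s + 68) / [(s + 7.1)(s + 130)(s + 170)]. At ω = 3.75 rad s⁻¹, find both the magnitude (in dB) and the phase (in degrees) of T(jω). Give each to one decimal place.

|j3.75 + 68| = √(3.75² + 68²) = 68.1
|j3.75 + 7.1| = √(3.75² + 7.1²) = 8.029
|j3.75 + 130| = √(3.75² + 130²) = 130.1
|j3.75 + 170| = √(3.75² + 170²) = 170
|T(j3.75)| = 150 × 68.1 / (8.029 × 130.1 × 170) = 0.05753
20 log₁₀(0.05753) = -24.80 dB
∠(j3.75 + 68) = arctan(3.75/68) = 3.16°
∠(j3.75 + 7.1) = arctan(3.75/7.1) = 27.84°
∠(j3.75 + 130) = arctan(3.75/130) = 1.65°
∠(j3.75 + 170) = arctan(3.75/170) = 1.26°
∠T(j3.75) = 3.16° − (27.84° + 1.65° + 1.26°) = -27.60°

|T| = -24.8 dB, ∠T = -27.6°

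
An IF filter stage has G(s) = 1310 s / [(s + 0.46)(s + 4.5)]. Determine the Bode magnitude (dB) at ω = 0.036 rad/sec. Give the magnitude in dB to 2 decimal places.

27.13 dB

|j0.036| = 0.036
|j0.036 + 0.46| = √(0.036² + 0.46²) = 0.4614
|j0.036 + 4.5| = √(0.036² + 4.5²) = 4.5
|G(j0.036)| = 1310 × 0.036 / (0.4614 × 4.5) = 22.712
20 log₁₀(22.712) = 27.125 dB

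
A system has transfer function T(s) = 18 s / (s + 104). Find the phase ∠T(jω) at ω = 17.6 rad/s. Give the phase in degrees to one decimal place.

∠(j17.6) = 90.00°
∠(j17.6 + 104) = arctan(17.6/104) = 9.61°
∠T(j17.6) = 90.00° − 9.61° = 80.39°

80.4°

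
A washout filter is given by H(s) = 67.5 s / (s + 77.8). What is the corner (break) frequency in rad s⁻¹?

The single real pole at s = −77.8 gives a corner at ω = 77.8 rad s⁻¹.

77.8 rad s⁻¹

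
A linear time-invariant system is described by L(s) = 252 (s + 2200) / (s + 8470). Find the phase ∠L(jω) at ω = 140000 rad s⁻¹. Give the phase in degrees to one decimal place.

2.6°

∠(j140000 + 2200) = arctan(140000/2200) = 89.10°
∠(j140000 + 8470) = arctan(140000/8470) = 86.54°
∠L(j140000) = 89.10° − 86.54° = 2.56°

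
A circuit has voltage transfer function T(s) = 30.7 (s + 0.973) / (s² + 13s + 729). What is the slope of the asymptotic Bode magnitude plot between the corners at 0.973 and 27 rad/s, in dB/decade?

20 dB/decade

In this band the factors already past their corner are: zero at 0.973; net slope = 20 dB/decade.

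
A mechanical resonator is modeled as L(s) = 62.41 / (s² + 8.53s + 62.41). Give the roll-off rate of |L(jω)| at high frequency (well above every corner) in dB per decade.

With 0 zeros and 2 poles, the high-frequency asymptotic slope is 20 × (0 − 2) = -40 dB/decade.

-40 dB/decade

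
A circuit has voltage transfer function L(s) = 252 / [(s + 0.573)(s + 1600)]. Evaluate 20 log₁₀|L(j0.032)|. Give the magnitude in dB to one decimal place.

-11.2 dB

|j0.032 + 0.573| = √(0.032² + 0.573²) = 0.5739
|j0.032 + 1600| = √(0.032² + 1600²) = 1600
|L(j0.032)| = 252 / (0.5739 × 1600) = 0.27444
20 log₁₀(0.27444) = -11.23 dB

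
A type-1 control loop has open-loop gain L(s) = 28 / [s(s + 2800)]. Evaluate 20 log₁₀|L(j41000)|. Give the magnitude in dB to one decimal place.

-155.6 dB

|j41000 + 2800| = √(41000² + 2800²) = 4.11e+04
|j41000| = 4.1e+04
|L(j41000)| = 28 / (4.11e+04 × 4.1e+04) = 1.6618e-08
20 log₁₀(1.6618e-08) = -155.59 dB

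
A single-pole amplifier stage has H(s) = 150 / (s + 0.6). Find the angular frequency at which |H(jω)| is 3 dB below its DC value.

For a single-pole low-pass, the −3 dB point is at the pole: ω = 0.6 rad s⁻¹.

0.6 rad s⁻¹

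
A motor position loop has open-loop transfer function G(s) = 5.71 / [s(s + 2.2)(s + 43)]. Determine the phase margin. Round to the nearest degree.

Gain crossover: |G(jω)| = 1 at ω ≈ 0.0603 rad/s.
∠G(j0.0603) = −90° − arctan(0.0603/2.2) − arctan(0.0603/43) ≈ -91.65°
PM = 180° + (-91.65°) = 88.35°

88 deg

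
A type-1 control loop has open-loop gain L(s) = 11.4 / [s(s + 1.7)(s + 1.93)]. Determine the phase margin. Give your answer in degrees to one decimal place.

Gain crossover: |L(jω)| = 1 at ω ≈ 1.77 rad/s.
∠L(j1.77) = −90° − arctan(1.77/1.7) − arctan(1.77/1.93) ≈ -178.74°
PM = 180° + (-178.74°) = 1.26°

1.3°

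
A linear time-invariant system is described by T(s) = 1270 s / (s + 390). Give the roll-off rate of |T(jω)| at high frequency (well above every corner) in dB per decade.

0 dB/decade

With 1 zero and 1 pole, the high-frequency asymptotic slope is 20 × (1 − 1) = 0 dB/decade.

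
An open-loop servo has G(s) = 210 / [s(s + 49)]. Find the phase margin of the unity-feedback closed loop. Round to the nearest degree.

Gain crossover: |G(jω)| = 1 at ω ≈ 4.27 rad/sec.
∠G(j4.27) = −90° − arctan(4.27/49) ≈ -94.98°
PM = 180° + (-94.98°) = 85.02°

85 deg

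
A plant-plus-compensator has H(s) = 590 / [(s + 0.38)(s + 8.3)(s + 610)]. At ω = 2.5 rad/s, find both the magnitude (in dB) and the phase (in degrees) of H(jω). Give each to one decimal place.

|H| = -27.1 dB, ∠H = -98.4 deg

|j2.5 + 0.38| = √(2.5² + 0.38²) = 2.529
|j2.5 + 8.3| = √(2.5² + 8.3²) = 8.668
|j2.5 + 610| = √(2.5² + 610²) = 610
|H(j2.5)| = 590 / (2.529 × 8.668 × 610) = 0.044125
20 log₁₀(0.044125) = -27.11 dB
∠(j2.5 + 0.38) = arctan(2.5/0.38) = 81.36°
∠(j2.5 + 8.3) = arctan(2.5/8.3) = 16.76°
∠(j2.5 + 610) = arctan(2.5/610) = 0.23°
∠H(j2.5) = − (81.36° + 16.76° + 0.23°) = -98.35°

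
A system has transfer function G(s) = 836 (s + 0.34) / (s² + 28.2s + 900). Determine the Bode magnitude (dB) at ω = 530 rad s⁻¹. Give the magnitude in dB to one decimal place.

4.0 dB

|j530 + 0.34| = √(530² + 0.34²) = 530
|(j530)² + 28.2(j530) + 900| = |-2.8e+05 + j14946| = 2.804e+05
|G(j530)| = 836 × 530 / 2.804e+05 = 1.5802
20 log₁₀(1.5802) = 3.97 dB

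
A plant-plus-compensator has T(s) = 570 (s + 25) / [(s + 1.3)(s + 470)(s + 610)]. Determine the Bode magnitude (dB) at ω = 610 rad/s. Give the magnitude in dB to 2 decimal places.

-61.32 dB

|j610 + 25| = √(610² + 25²) = 610.5
|j610 + 1.3| = √(610² + 1.3²) = 610
|j610 + 470| = √(610² + 470²) = 770.1
|j610 + 610| = √(610² + 610²) = 862.7
|T(j610)| = 570 × 610.5 / (610 × 770.1 × 862.7) = 0.00085875
20 log₁₀(0.00085875) = -61.323 dB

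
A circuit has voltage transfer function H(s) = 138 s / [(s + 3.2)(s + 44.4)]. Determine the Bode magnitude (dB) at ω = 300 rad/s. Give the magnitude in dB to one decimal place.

-6.8 dB

|j300| = 300
|j300 + 3.2| = √(300² + 3.2²) = 300
|j300 + 44.4| = √(300² + 44.4²) = 303.3
|H(j300)| = 138 × 300 / (300 × 303.3) = 0.45502
20 log₁₀(0.45502) = -6.84 dB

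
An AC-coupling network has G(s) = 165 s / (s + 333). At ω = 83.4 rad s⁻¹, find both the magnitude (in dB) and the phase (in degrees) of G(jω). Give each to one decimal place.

|G| = 32.1 dB, ∠G = 75.9°

|j83.4| = 83.4
|j83.4 + 333| = √(83.4² + 333²) = 343.3
|G(j83.4)| = 165 × 83.4 / 343.3 = 40.086
20 log₁₀(40.086) = 32.06 dB
∠(j83.4) = 90.00°
∠(j83.4 + 333) = arctan(83.4/333) = 14.06°
∠G(j83.4) = 90.00° − 14.06° = 75.94°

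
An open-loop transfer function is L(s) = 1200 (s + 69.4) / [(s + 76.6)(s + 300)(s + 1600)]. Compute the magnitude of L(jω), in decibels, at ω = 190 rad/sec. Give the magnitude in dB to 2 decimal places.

-53.68 dB

|j190 + 69.4| = √(190² + 69.4²) = 202.3
|j190 + 76.6| = √(190² + 76.6²) = 204.9
|j190 + 300| = √(190² + 300²) = 355.1
|j190 + 1600| = √(190² + 1600²) = 1611
|L(j190)| = 1200 × 202.3 / (204.9 × 355.1 × 1611) = 0.0020709
20 log₁₀(0.0020709) = -53.677 dB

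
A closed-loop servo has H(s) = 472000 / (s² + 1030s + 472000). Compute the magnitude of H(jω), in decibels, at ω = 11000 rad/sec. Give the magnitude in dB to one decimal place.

-48.2 dB

|(j11000)² + 1030(j11000) + 472000| = |-1.2053e+08 + j1.133e+07| = 1.211e+08
|H(j11000)| = 472000 / 1.211e+08 = 0.0038989
20 log₁₀(0.0038989) = -48.18 dB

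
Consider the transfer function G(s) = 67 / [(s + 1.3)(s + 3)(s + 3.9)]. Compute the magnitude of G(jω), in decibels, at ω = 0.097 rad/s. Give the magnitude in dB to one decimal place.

12.8 dB

|j0.097 + 1.3| = √(0.097² + 1.3²) = 1.304
|j0.097 + 3| = √(0.097² + 3²) = 3.002
|j0.097 + 3.9| = √(0.097² + 3.9²) = 3.901
|G(j0.097)| = 67 / (1.304 × 3.002 × 3.901) = 4.3891
20 log₁₀(4.3891) = 12.85 dB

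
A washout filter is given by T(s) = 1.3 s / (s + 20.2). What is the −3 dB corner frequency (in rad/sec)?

20.2 rad/sec

For a single-pole high-pass, the −3 dB point is at the pole: ω = 20.2 rad/sec.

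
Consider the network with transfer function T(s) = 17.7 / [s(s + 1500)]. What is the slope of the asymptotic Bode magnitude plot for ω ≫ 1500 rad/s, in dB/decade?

-40 dB/decade

With 0 zeros and 2 poles, the high-frequency asymptotic slope is 20 × (0 − 2) = -40 dB/decade.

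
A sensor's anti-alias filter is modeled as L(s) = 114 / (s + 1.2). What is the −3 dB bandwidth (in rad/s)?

For a single-pole low-pass, the −3 dB point is at the pole: ω = 1.2 rad/s.

1.2 rad/s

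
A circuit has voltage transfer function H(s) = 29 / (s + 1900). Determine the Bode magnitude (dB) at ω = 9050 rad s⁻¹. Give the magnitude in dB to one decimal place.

-50.1 dB

|j9050 + 1900| = √(9050² + 1900²) = 9247
|H(j9050)| = 29 / 9247 = 0.0031361
20 log₁₀(0.0031361) = -50.07 dB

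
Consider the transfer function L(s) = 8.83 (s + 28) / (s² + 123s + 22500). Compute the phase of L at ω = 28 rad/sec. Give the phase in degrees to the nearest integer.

∠(j28 + 28) = arctan(28/28) = 45.00°
∠[(j28)² + 123(j28) + 22500] = ∠[21716 + j3444] = 9.01°
∠L(j28) = 45.00° − 9.01° = 35.99°

36°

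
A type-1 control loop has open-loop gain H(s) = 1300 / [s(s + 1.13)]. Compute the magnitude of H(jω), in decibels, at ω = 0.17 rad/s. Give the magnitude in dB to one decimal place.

|j0.17 + 1.13| = √(0.17² + 1.13²) = 1.143
|j0.17| = 0.17
|H(j0.17)| = 1300 / (1.143 × 0.17) = 6692
20 log₁₀(6692) = 76.51 dB

76.5 dB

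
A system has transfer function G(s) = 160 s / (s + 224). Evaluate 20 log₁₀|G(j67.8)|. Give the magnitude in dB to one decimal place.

33.3 dB

|j67.8| = 67.8
|j67.8 + 224| = √(67.8² + 224²) = 234
|G(j67.8)| = 160 × 67.8 / 234 = 46.352
20 log₁₀(46.352) = 33.32 dB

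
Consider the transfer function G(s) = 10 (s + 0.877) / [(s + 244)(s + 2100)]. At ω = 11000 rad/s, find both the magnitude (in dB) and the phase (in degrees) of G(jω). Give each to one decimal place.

|G| = -61.0 dB, ∠G = -77.9°

|j11000 + 0.877| = √(11000² + 0.877²) = 1.1e+04
|j11000 + 244| = √(11000² + 244²) = 1.1e+04
|j11000 + 2100| = √(11000² + 2100²) = 1.12e+04
|G(j11000)| = 10 × 1.1e+04 / (1.1e+04 × 1.12e+04) = 0.00089274
20 log₁₀(0.00089274) = -60.99 dB
∠(j11000 + 0.877) = arctan(11000/0.877) = 90.00°
∠(j11000 + 244) = arctan(11000/244) = 88.73°
∠(j11000 + 2100) = arctan(11000/2100) = 79.19°
∠G(j11000) = 90.00° − (88.73° + 79.19°) = -77.93°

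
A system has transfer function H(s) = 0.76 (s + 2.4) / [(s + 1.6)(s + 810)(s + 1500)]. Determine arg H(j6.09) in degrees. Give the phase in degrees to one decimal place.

-7.5 deg

∠(j6.09 + 2.4) = arctan(6.09/2.4) = 68.49°
∠(j6.09 + 1.6) = arctan(6.09/1.6) = 75.28°
∠(j6.09 + 810) = arctan(6.09/810) = 0.43°
∠(j6.09 + 1500) = arctan(6.09/1500) = 0.23°
∠H(j6.09) = 68.49° − (75.28° + 0.43° + 0.23°) = -7.45°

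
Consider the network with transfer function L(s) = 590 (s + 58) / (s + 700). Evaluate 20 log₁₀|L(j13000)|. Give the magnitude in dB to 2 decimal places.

|j13000 + 58| = √(13000² + 58²) = 1.3e+04
|j13000 + 700| = √(13000² + 700²) = 1.302e+04
|L(j13000)| = 590 × 1.3e+04 / 1.302e+04 = 589.15
20 log₁₀(589.15) = 55.405 dB

55.40 dB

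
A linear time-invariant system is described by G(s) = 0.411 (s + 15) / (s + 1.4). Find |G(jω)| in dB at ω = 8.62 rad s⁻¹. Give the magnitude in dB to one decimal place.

|j8.62 + 15| = √(8.62² + 15²) = 17.3
|j8.62 + 1.4| = √(8.62² + 1.4²) = 8.733
|G(j8.62)| = 0.411 × 17.3 / 8.733 = 0.81421
20 log₁₀(0.81421) = -1.79 dB

-1.8 dB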